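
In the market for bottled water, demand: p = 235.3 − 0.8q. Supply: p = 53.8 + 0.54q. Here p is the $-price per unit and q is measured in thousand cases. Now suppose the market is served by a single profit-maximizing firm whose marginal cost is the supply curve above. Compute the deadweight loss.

Competitive equilibrium: 235.3 − 0.8q = 53.8 + 0.54q → q* = 135.4478, p* = 126.9418.
Marginal revenue: MR = 235.3 − 1.6q. Set MR = MC: 235.3 − 1.6q = 53.8 + 0.54q → q_m = 84.8131.
Price p_m = 235.3 − 0.8·84.8131 = 167.4495; MC(q_m) = 53.8 + 0.54·84.8131 = 99.5991.
Competitive q* = 135.4478, so Δq = 50.6347; wedge = 167.4495 − 99.5991 = 67.8504.
DWL = ½ × 50.6347 × 67.8504 = $1717.79 thousand.

$1717.79 thousand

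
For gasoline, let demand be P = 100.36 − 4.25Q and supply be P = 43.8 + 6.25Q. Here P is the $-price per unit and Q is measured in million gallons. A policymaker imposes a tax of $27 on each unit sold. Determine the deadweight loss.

$34.71 million

Competitive equilibrium: 100.36 − 4.25Q = 43.8 + 6.25Q → Q* = 5.38667, P* = 77.46667.
With the tax, the buyer price exceeds the seller price by 27: (100.36 − 4.25Q) − (43.8 + 6.25Q) = 27 → Q' = 2.81524.
ΔQ = 5.38667 − 2.81524 = 2.57143; the wedge equals the tax, 27.
DWL = ½ × 2.57143 × 27 = $34.71 million.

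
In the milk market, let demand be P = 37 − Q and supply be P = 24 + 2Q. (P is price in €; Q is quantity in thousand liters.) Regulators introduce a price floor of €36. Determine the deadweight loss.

€16.67 thousand

Competitive equilibrium: 37 − Q = 24 + 2Q → Q* = 4.3333, P* = 32.6667.
At the floor P = 36, quantity demanded = (37 − 36)/1 = 1.
Sellers' marginal cost at Q' = 1: 24 + 2·1 = 26.
ΔQ = 4.3333 − 1 = 3.3333; wedge = 36 − 26 = 10.
The triangle = ½ × 3.3333 × 10 = €16.67 thousand.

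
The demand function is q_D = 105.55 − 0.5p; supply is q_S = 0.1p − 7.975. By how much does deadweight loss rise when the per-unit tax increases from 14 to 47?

In inverse form: demand p = 211.1 − 2q, supply p = 79.75 + 10q.
Competitive equilibrium: 211.1 − 2q = 79.75 + 10q → q* = 10.9458, p* = 189.2083.
For a per-unit tax t: Δq = t/12, so DWL = ½·t·(t/12) = t²/24.
At t = 14: DWL = 8.167. At t = 47: DWL = 92.042.
Increase = 92.042 − 8.167 = 83.875.

83.875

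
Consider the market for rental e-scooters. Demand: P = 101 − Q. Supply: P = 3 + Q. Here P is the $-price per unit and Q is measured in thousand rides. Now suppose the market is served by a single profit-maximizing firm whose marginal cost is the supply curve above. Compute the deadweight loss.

$266.78 thousand

Competitive equilibrium: 101 − Q = 3 + Q → Q* = 49, P* = 52.
Marginal revenue: MR = 101 − 2Q. Set MR = MC: 101 − 2Q = 3 + Q → Q_m = 32.6667.
Price P_m = 101 − 1·32.6667 = 68.3333; MC(Q_m) = 3 + 1·32.6667 = 35.6667.
Competitive Q* = 49, so ΔQ = 16.3333; wedge = 68.3333 − 35.6667 = 32.6666.
The triangle = ½ × 16.3333 × 32.6666 = $266.78 thousand.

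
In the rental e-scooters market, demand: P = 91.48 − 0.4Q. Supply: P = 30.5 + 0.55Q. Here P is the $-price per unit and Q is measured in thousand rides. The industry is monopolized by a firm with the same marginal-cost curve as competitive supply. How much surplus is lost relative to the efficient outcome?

$171.82 thousand

Competitive equilibrium: 91.48 − 0.4Q = 30.5 + 0.55Q → Q* = 64.1895, P* = 65.8042.
Marginal revenue: MR = 91.48 − 0.8Q. Set MR = MC: 91.48 − 0.8Q = 30.5 + 0.55Q → Q_m = 45.1704.
Price P_m = 91.48 − 0.4·45.1704 = 73.4118; MC(Q_m) = 30.5 + 0.55·45.1704 = 55.3437.
Competitive Q* = 64.1895, so ΔQ = 19.0191; wedge = 73.4118 − 55.3437 = 18.0681.
DWL = ½ × 19.0191 × 18.0681 = $171.82 thousand.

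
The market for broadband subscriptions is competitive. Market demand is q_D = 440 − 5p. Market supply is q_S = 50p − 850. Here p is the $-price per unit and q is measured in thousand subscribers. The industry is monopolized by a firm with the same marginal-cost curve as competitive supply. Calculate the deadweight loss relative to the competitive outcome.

$2597.92 thousand

In inverse form: demand p = 88 − 0.2q, supply p = 17 + 0.02q.
Competitive equilibrium: 88 − 0.2q = 17 + 0.02q → q* = 322.7273, p* = 23.4545.
Marginal revenue: MR = 88 − 0.4q. Set MR = MC: 88 − 0.4q = 17 + 0.02q → q_m = 169.0476.
Price p_m = 88 − 0.2·169.0476 = 54.1905; MC(q_m) = 17 + 0.02·169.0476 = 20.381.
Competitive q* = 322.7273, so Δq = 153.6797; wedge = 54.1905 − 20.381 = 33.8095.
Deadweight loss = ½ × 153.6797 × 33.8095 = $2597.92 thousand.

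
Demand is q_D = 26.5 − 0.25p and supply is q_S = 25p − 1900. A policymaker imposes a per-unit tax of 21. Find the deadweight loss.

In inverse form: demand p = 106 − 4q, supply p = 76 + 0.04q.
Competitive equilibrium: 106 − 4q = 76 + 0.04q → q* = 7.4257, p* = 76.297.
With the tax, the buyer price exceeds the seller price by 21: (106 − 4q) − (76 + 0.04q) = 21 → q' = 2.2277.
Δq = 7.4257 − 2.2277 = 5.198; the wedge equals the tax, 21.
Welfare loss = ½ × 5.198 × 21 = 54.58.

54.58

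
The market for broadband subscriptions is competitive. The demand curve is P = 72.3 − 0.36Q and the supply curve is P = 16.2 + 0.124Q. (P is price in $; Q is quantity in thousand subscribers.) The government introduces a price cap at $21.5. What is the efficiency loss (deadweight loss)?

$1295.53 thousand

Competitive equilibrium: 72.3 − 0.36Q = 16.2 + 0.124Q → Q* = 115.9091, P* = 30.5727.
At the ceiling P = 21.5, quantity supplied = (21.5 − 16.2)/0.124 = 42.7419.
Willingness to pay at Q' = 42.7419: 72.3 − 0.36·42.7419 = 56.9129.
ΔQ = 115.9091 − 42.7419 = 73.1672; wedge = 56.9129 − 21.5 = 35.4129.
The triangle = ½ × 73.1672 × 35.4129 = $1295.53 thousand.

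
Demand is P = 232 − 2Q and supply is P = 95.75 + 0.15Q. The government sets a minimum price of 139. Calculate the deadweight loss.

306.02

Competitive equilibrium: 232 − 2Q = 95.75 + 0.15Q → Q* = 63.3721, P* = 105.2558.
At the floor P = 139, quantity demanded = (232 − 139)/2 = 46.5.
Sellers' marginal cost at Q' = 46.5: 95.75 + 0.15·46.5 = 102.725.
ΔQ = 63.3721 − 46.5 = 16.8721; wedge = 139 − 102.725 = 36.275.
Welfare loss = ½ × 16.8721 × 36.275 = 306.02.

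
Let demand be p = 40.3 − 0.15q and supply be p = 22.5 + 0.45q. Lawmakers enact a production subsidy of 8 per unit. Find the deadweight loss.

Competitive equilibrium: 40.3 − 0.15q = 22.5 + 0.45q → q* = 29.6667, p* = 35.85.
The subsidy lowers effective supply by 8: p = 14.5 + 0.45q.
New quantity: 40.3 − 0.15q = 14.5 + 0.45q → q' = 43.
Overproduction Δq = 43 − 29.6667 = 13.3333; wedge = subsidy = 8.
DWL = ½ × 13.3333 × 8 = 53.33.

53.33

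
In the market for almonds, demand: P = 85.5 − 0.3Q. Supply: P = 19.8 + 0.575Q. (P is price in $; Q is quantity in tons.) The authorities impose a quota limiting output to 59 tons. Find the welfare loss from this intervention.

$113.20

Competitive equilibrium: 85.5 − 0.3Q = 19.8 + 0.575Q → Q* = 75.0857, P* = 62.9743.
At Q = 59: demand price = 85.5 − 0.3·59 = 67.8; supply price = 19.8 + 0.575·59 = 53.725.
ΔQ = 75.0857 − 59 = 16.0857; wedge = 67.8 − 53.725 = 14.075.
DWL = ½ × 16.0857 × 14.075 = $113.20.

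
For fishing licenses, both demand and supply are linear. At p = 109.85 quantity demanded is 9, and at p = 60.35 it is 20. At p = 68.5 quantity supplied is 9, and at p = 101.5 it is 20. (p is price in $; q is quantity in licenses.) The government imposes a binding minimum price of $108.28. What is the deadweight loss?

Demand slope = (60.35 − 109.85)/(20 − 9) = −4.5, so p = 150.35 − 4.5q.
Supply slope = (101.5 − 68.5)/(20 − 9) = 3, so p = 41.5 + 3q.
Competitive equilibrium: 150.35 − 4.5q = 41.5 + 3q → q* = 14.5133, p* = 85.04.
At the floor p = 108.28, quantity demanded = (150.35 − 108.28)/4.5 = 9.3489.
Sellers' marginal cost at q' = 9.3489: 41.5 + 3·9.3489 = 69.5467.
Δq = 14.5133 − 9.3489 = 5.1644; wedge = 108.28 − 69.5467 = 38.7333.
Welfare loss = ½ × 5.1644 × 38.7333 = $100.02.

$100.02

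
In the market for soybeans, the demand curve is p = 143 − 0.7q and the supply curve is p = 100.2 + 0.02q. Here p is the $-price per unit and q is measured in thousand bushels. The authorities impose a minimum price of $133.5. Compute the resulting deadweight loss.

$757.56 thousand

Competitive equilibrium: 143 − 0.7q = 100.2 + 0.02q → q* = 59.4444, p* = 101.3889.
At the floor p = 133.5, quantity demanded = (143 − 133.5)/0.7 = 13.5714.
Sellers' marginal cost at q' = 13.5714: 100.2 + 0.02·13.5714 = 100.4714.
Δq = 59.4444 − 13.5714 = 45.873; wedge = 133.5 − 100.4714 = 33.0286.
The triangle = ½ × 45.873 × 33.0286 = $757.56 thousand.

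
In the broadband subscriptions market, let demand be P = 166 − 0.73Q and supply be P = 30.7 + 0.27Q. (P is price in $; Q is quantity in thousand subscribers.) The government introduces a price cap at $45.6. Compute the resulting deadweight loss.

$3209.19 thousand

Competitive equilibrium: 166 − 0.73Q = 30.7 + 0.27Q → Q* = 135.3, P* = 67.231.
At the ceiling P = 45.6, quantity supplied = (45.6 − 30.7)/0.27 = 55.1852.
Willingness to pay at Q' = 55.1852: 166 − 0.73·55.1852 = 125.7148.
ΔQ = 135.3 − 55.1852 = 80.1148; wedge = 125.7148 − 45.6 = 80.1148.
Welfare loss = ½ × 80.1148 × 80.1148 = $3209.19 thousand.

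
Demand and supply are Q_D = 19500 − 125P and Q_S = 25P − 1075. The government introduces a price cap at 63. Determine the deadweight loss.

In inverse form: demand P = 156 − 0.008Q, supply P = 43 + 0.04Q.
Competitive equilibrium: 156 − 0.008Q = 43 + 0.04Q → Q* = 2354.1667, P* = 137.1667.
At the ceiling P = 63, quantity supplied = (63 − 43)/0.04 = 500.
Willingness to pay at Q' = 500: 156 − 0.008·500 = 152.
ΔQ = 2354.1667 − 500 = 1854.1667; wedge = 152 − 63 = 89.
The triangle = ½ × 1854.1667 × 89 = 82510.42.

82510.42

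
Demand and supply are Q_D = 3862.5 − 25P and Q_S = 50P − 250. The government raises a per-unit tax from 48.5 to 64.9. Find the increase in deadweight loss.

In inverse form: demand P = 154.5 − 0.04Q, supply P = 5 + 0.02Q.
Competitive equilibrium: 154.5 − 0.04Q = 5 + 0.02Q → Q* = 2491.6667, P* = 54.8333.
For a per-unit tax t: ΔQ = t/0.06, so DWL = ½·t·(t/0.06) = t²/0.12.
At t = 48.5: DWL = 19602.083. At t = 64.9: DWL = 35100.083.
Increase = 35100.083 − 19602.083 = 15498.

15498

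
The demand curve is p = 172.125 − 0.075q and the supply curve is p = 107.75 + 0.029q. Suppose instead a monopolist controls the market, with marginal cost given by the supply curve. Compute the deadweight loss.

3497.74

Competitive equilibrium: 172.125 − 0.075q = 107.75 + 0.029q → q* = 618.99038, p* = 125.70072.
Marginal revenue: MR = 172.125 − 0.15q. Set MR = MC: 172.125 − 0.15q = 107.75 + 0.029q → q_m = 359.63687.
Price p_m = 172.125 − 0.075·359.63687 = 145.15223; MC(q_m) = 107.75 + 0.029·359.63687 = 118.17947.
Competitive q* = 618.99038, so Δq = 259.35351; wedge = 145.15223 − 118.17947 = 26.97276.
Welfare loss = ½ × 259.35351 × 26.97276 = 3497.74.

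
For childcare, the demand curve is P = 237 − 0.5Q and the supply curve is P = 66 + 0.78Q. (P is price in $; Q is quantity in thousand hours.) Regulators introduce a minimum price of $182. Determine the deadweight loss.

Competitive equilibrium: 237 − 0.5Q = 66 + 0.78Q → Q* = 133.5938, P* = 170.2031.
At the floor P = 182, quantity demanded = (237 − 182)/0.5 = 110.
Sellers' marginal cost at Q' = 110: 66 + 0.78·110 = 151.8.
ΔQ = 133.5938 − 110 = 23.5938; wedge = 182 − 151.8 = 30.2.
Deadweight loss = ½ × 23.5938 × 30.2 = $356.27 thousand.

$356.27 thousand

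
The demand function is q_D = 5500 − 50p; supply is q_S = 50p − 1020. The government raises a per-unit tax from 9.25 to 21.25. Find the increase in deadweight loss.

In inverse form: demand p = 110 − 0.02q, supply p = 20.4 + 0.02q.
Competitive equilibrium: 110 − 0.02q = 20.4 + 0.02q → q* = 2240, p* = 65.2.
For a per-unit tax t: Δq = t/0.04, so DWL = ½·t·(t/0.04) = t²/0.08.
At t = 9.25: DWL = 1069.531. At t = 21.25: DWL = 5644.531.
Increase = 5644.531 − 1069.531 = 4575.

4575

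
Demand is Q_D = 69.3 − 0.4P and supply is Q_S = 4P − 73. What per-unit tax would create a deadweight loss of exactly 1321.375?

In inverse form: demand P = 173.25 − 2.5Q, supply P = 18.25 + 0.25Q.
Competitive equilibrium: 173.25 − 2.5Q = 18.25 + 0.25Q → Q* = 56.3636, P* = 32.3409.
A tax t gives ΔQ = t/2.75 and wedge t, so DWL = t²/5.5.
t²/5.5 = 1321.375 → t² = 7267.5625 → t = 85.25.

85.25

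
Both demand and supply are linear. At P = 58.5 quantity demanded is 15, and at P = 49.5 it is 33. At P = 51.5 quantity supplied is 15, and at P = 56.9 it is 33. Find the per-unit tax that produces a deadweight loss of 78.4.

Demand slope = (49.5 − 58.5)/(33 − 15) = −0.5, so P = 66 − 0.5Q.
Supply slope = (56.9 − 51.5)/(33 − 15) = 0.3, so P = 47 + 0.3Q.
Competitive equilibrium: 66 − 0.5Q = 47 + 0.3Q → Q* = 23.75, P* = 54.125.
A tax t gives ΔQ = t/0.8 and wedge t, so DWL = t²/1.6.
t²/1.6 = 78.4 → t² = 125.44 → t = 11.2.

11.2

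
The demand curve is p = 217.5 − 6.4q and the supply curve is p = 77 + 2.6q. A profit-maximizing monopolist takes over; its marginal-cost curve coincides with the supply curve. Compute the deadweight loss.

Competitive equilibrium: 217.5 − 6.4q = 77 + 2.6q → q* = 15.6111, p* = 117.5889.
Marginal revenue: MR = 217.5 − 12.8q. Set MR = MC: 217.5 − 12.8q = 77 + 2.6q → q_m = 9.1234.
Price p_m = 217.5 − 6.4·9.1234 = 159.1102; MC(q_m) = 77 + 2.6·9.1234 = 100.7208.
Competitive q* = 15.6111, so Δq = 6.4877; wedge = 159.1102 − 100.7208 = 58.3894.
Deadweight loss = ½ × 6.4877 × 58.3894 = 189.41.

189.41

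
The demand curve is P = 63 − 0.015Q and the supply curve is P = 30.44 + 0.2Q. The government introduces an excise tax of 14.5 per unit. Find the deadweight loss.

488.95

Competitive equilibrium: 63 − 0.015Q = 30.44 + 0.2Q → Q* = 151.4419, P* = 60.7284.
With the tax, the buyer price exceeds the seller price by 14.5: (63 − 0.015Q) − (30.44 + 0.2Q) = 14.5 → Q' = 84.
ΔQ = 151.4419 − 84 = 67.4419; the wedge equals the tax, 14.5.
DWL = ½ × 67.4419 × 14.5 = 488.95.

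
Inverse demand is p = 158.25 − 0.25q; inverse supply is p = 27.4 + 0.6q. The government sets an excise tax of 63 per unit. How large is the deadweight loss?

2334.71

Competitive equilibrium: 158.25 − 0.25q = 27.4 + 0.6q → q* = 153.9412, p* = 119.7647.
With the tax, the buyer price exceeds the seller price by 63: (158.25 − 0.25q) − (27.4 + 0.6q) = 63 → q' = 79.8235.
Δq = 153.9412 − 79.8235 = 74.1177; the wedge equals the tax, 63.
The triangle = ½ × 74.1177 × 63 = 2334.71.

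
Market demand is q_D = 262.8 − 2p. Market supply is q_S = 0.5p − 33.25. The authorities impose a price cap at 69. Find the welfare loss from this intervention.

763.23

In inverse form: demand p = 131.4 − 0.5q, supply p = 66.5 + 2q.
Competitive equilibrium: 131.4 − 0.5q = 66.5 + 2q → q* = 25.96, p* = 118.42.
At the ceiling p = 69, quantity supplied = (69 − 66.5)/2 = 1.25.
Willingness to pay at q' = 1.25: 131.4 − 0.5·1.25 = 130.775.
Δq = 25.96 − 1.25 = 24.71; wedge = 130.775 − 69 = 61.775.
Welfare loss = ½ × 24.71 × 61.775 = 763.23.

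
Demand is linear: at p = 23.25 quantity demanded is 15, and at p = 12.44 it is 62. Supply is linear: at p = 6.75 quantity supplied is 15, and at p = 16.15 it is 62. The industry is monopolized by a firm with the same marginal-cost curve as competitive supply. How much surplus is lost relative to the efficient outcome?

Demand slope = (12.44 − 23.25)/(62 − 15) = −0.23, so p = 26.7 − 0.23q.
Supply slope = (16.15 − 6.75)/(62 − 15) = 0.2, so p = 3.75 + 0.2q.
Competitive equilibrium: 26.7 − 0.23q = 3.75 + 0.2q → q* = 53.3721, p* = 14.4244.
Marginal revenue: MR = 26.7 − 0.46q. Set MR = MC: 26.7 − 0.46q = 3.75 + 0.2q → q_m = 34.7727.
Price p_m = 26.7 − 0.23·34.7727 = 18.7023; MC(q_m) = 3.75 + 0.2·34.7727 = 10.7045.
Competitive q* = 53.3721, so Δq = 18.5994; wedge = 18.7023 − 10.7045 = 7.9978.
Deadweight loss = ½ × 18.5994 × 7.9978 = 74.38.

74.38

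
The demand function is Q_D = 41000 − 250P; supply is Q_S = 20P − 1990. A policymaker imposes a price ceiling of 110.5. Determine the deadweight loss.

In inverse form: demand P = 164 − 0.004Q, supply P = 99.5 + 0.05Q.
Competitive equilibrium: 164 − 0.004Q = 99.5 + 0.05Q → Q* = 1194.4444, P* = 159.2222.
At the ceiling P = 110.5, quantity supplied = (110.5 − 99.5)/0.05 = 220.
Willingness to pay at Q' = 220: 164 − 0.004·220 = 163.12.
ΔQ = 1194.4444 − 220 = 974.4444; wedge = 163.12 − 110.5 = 52.62.
The triangle = ½ × 974.4444 × 52.62 = 25637.63.

25637.63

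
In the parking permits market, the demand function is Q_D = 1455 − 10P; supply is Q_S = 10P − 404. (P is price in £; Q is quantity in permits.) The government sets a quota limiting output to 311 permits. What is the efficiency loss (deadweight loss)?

In inverse form: demand P = 145.5 − 0.1Q, supply P = 40.4 + 0.1Q.
Competitive equilibrium: 145.5 − 0.1Q = 40.4 + 0.1Q → Q* = 525.5, P* = 92.95.
At Q = 311: demand price = 145.5 − 0.1·311 = 114.4; supply price = 40.4 + 0.1·311 = 71.5.
ΔQ = 525.5 − 311 = 214.5; wedge = 114.4 − 71.5 = 42.9.
The triangle = ½ × 214.5 × 42.9 = £4601.025.

£4601.025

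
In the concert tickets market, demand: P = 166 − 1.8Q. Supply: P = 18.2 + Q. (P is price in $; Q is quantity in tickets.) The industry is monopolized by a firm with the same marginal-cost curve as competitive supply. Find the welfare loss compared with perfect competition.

$597.30

Competitive equilibrium: 166 − 1.8Q = 18.2 + Q → Q* = 52.7857, P* = 70.9857.
Marginal revenue: MR = 166 − 3.6Q. Set MR = MC: 166 − 3.6Q = 18.2 + Q → Q_m = 32.1304.
Price P_m = 166 − 1.8·32.1304 = 108.1653; MC(Q_m) = 18.2 + 1·32.1304 = 50.3304.
Competitive Q* = 52.7857, so ΔQ = 20.6553; wedge = 108.1653 − 50.3304 = 57.8349.
The triangle = ½ × 20.6553 × 57.8349 = $597.30.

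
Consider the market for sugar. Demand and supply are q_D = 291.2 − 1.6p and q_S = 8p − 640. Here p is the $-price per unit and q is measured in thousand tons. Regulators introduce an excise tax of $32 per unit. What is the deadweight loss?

$682.67 thousand

In inverse form: demand p = 182 − 0.625q, supply p = 80 + 0.125q.
Competitive equilibrium: 182 − 0.625q = 80 + 0.125q → q* = 136, p* = 97.
With the tax, the buyer price exceeds the seller price by 32: (182 − 0.625q) − (80 + 0.125q) = 32 → q' = 93.3333.
Δq = 136 − 93.3333 = 42.6667; the wedge equals the tax, 32.
Welfare loss = ½ × 42.6667 × 32 = $682.67 thousand.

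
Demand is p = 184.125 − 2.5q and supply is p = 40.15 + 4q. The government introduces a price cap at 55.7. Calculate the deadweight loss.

1083.94

Competitive equilibrium: 184.125 − 2.5q = 40.15 + 4q → q* = 22.15, p* = 128.75.
At the ceiling p = 55.7, quantity supplied = (55.7 − 40.15)/4 = 3.8875.
Willingness to pay at q' = 3.8875: 184.125 − 2.5·3.8875 = 174.4063.
Δq = 22.15 − 3.8875 = 18.2625; wedge = 174.4063 − 55.7 = 118.7063.
The triangle = ½ × 18.2625 × 118.7063 = 1083.94.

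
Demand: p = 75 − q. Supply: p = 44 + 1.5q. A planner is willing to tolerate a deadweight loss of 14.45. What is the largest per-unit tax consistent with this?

8.5

Competitive equilibrium: 75 − q = 44 + 1.5q → q* = 12.4, p* = 62.6.
A tax t gives Δq = t/2.5 and wedge t, so DWL = t²/5.
t²/5 = 14.45 → t² = 72.25 → t = 8.5.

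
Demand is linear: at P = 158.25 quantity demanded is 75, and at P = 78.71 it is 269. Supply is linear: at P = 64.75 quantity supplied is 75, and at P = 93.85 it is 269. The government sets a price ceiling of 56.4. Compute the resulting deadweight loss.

Demand slope = (78.71 − 158.25)/(269 − 75) = −0.41, so P = 189 − 0.41Q.
Supply slope = (93.85 − 64.75)/(269 − 75) = 0.15, so P = 53.5 + 0.15Q.
Competitive equilibrium: 189 − 0.41Q = 53.5 + 0.15Q → Q* = 241.9643, P* = 89.7946.
At the ceiling P = 56.4, quantity supplied = (56.4 − 53.5)/0.15 = 19.3333.
Willingness to pay at Q' = 19.3333: 189 − 0.41·19.3333 = 181.0733.
ΔQ = 241.9643 − 19.3333 = 222.631; wedge = 181.0733 − 56.4 = 124.6733.
The triangle = ½ × 222.631 × 124.6733 = 13878.07.

13878.07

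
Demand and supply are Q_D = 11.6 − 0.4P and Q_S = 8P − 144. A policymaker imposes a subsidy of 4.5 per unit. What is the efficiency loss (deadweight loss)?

3.86

In inverse form: demand P = 29 − 2.5Q, supply P = 18 + 0.125Q.
Competitive equilibrium: 29 − 2.5Q = 18 + 0.125Q → Q* = 4.1905, P* = 18.5238.
The subsidy lowers effective supply by 4.5: P = 13.5 + 0.125Q.
New quantity: 29 − 2.5Q = 13.5 + 0.125Q → Q' = 5.9048.
Overproduction ΔQ = 5.9048 − 4.1905 = 1.7143; wedge = subsidy = 4.5.
Welfare loss = ½ × 1.7143 × 4.5 = 3.86.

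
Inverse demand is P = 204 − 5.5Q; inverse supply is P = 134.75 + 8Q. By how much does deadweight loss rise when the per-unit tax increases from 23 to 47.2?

Competitive equilibrium: 204 − 5.5Q = 134.75 + 8Q → Q* = 5.1296, P* = 175.787.
For a per-unit tax t: ΔQ = t/13.5, so DWL = ½·t·(t/13.5) = t²/27.
At t = 23: DWL = 19.593. At t = 47.2: DWL = 82.513.
Increase = 82.513 − 19.593 = 62.92.

62.92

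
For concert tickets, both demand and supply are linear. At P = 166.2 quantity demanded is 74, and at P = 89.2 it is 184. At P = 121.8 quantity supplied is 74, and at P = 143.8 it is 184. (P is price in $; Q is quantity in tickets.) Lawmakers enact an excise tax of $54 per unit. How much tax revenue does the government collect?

Demand slope = (89.2 − 166.2)/(184 − 74) = −0.7, so P = 218 − 0.7Q.
Supply slope = (143.8 − 121.8)/(184 − 74) = 0.2, so P = 107 + 0.2Q.
Competitive equilibrium: 218 − 0.7Q = 107 + 0.2Q → Q* = 123.3333, P* = 131.6667.
With the tax, the buyer price exceeds the seller price by 54: (218 − 0.7Q) − (107 + 0.2Q) = 54 → Q' = 63.3333.
Tax revenue = 54 × 63.3333 = $3420.

$3420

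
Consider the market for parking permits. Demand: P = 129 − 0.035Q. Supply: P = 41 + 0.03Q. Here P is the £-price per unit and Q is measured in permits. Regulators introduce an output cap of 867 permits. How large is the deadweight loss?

£7703.12

Competitive equilibrium: 129 − 0.035Q = 41 + 0.03Q → Q* = 1353.8462, P* = 81.6154.
At Q = 867: demand price = 129 − 0.035·867 = 98.655; supply price = 41 + 0.03·867 = 67.01.
ΔQ = 1353.8462 − 867 = 486.8462; wedge = 98.655 − 67.01 = 31.645.
Welfare loss = ½ × 486.8462 × 31.645 = £7703.12.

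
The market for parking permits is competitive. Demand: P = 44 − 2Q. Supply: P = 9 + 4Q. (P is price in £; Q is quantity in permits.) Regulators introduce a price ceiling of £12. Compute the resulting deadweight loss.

Competitive equilibrium: 44 − 2Q = 9 + 4Q → Q* = 5.8333, P* = 32.3333.
At the ceiling P = 12, quantity supplied = (12 − 9)/4 = 0.75.
Willingness to pay at Q' = 0.75: 44 − 2·0.75 = 42.5.
ΔQ = 5.8333 − 0.75 = 5.0833; wedge = 42.5 − 12 = 30.5.
The triangle = ½ × 5.0833 × 30.5 = £77.52.

£77.52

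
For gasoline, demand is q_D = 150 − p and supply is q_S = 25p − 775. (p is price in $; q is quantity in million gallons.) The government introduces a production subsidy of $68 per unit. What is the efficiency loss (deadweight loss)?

$2223.08 million

In inverse form: demand p = 150 − q, supply p = 31 + 0.04q.
Competitive equilibrium: 150 − q = 31 + 0.04q → q* = 114.4231, p* = 35.5769.
The subsidy lowers effective supply by 68: p = 0.04q − 37.
New quantity: 150 − q = 0.04q − 37 → q' = 179.8077.
Overproduction Δq = 179.8077 − 114.4231 = 65.3846; wedge = subsidy = 68.
Welfare loss = ½ × 65.3846 × 68 = $2223.08 million.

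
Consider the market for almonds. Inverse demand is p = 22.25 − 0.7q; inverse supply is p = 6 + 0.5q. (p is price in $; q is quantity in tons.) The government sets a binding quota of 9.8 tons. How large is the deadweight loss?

$8.40

Competitive equilibrium: 22.25 − 0.7q = 6 + 0.5q → q* = 13.5417, p* = 12.7708.
At q = 9.8: demand price = 22.25 − 0.7·9.8 = 15.39; supply price = 6 + 0.5·9.8 = 10.9.
Δq = 13.5417 − 9.8 = 3.7417; wedge = 15.39 − 10.9 = 4.49.
DWL = ½ × 3.7417 × 4.49 = $8.40.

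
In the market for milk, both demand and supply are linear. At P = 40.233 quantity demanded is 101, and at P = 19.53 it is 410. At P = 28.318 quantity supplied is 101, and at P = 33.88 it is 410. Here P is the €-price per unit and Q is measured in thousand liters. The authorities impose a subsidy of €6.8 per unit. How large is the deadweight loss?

Demand slope = (19.53 − 40.233)/(410 − 101) = −0.067, so P = 47 − 0.067Q.
Supply slope = (33.88 − 28.318)/(410 − 101) = 0.018, so P = 26.5 + 0.018Q.
Competitive equilibrium: 47 − 0.067Q = 26.5 + 0.018Q → Q* = 241.1765, P* = 30.8412.
The subsidy lowers effective supply by 6.8: P = 19.7 + 0.018Q.
New quantity: 47 − 0.067Q = 19.7 + 0.018Q → Q' = 321.1765.
Overproduction ΔQ = 321.1765 − 241.1765 = 80; wedge = subsidy = 6.8.
The triangle = ½ × 80 × 6.8 = €272 thousand.

€272 thousand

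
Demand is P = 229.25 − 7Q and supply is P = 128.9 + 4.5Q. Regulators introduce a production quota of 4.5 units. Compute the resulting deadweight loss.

Competitive equilibrium: 229.25 − 7Q = 128.9 + 4.5Q → Q* = 8.7261, P* = 168.1674.
At Q = 4.5: demand price = 229.25 − 7·4.5 = 197.75; supply price = 128.9 + 4.5·4.5 = 149.15.
ΔQ = 8.7261 − 4.5 = 4.2261; wedge = 197.75 − 149.15 = 48.6.
Welfare loss = ½ × 4.2261 × 48.6 = 102.69.

102.69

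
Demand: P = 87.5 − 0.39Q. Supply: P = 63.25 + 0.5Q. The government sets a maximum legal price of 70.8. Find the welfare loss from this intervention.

Competitive equilibrium: 87.5 − 0.39Q = 63.25 + 0.5Q → Q* = 27.2472, P* = 76.8736.
At the ceiling P = 70.8, quantity supplied = (70.8 − 63.25)/0.5 = 15.1.
Willingness to pay at Q' = 15.1: 87.5 − 0.39·15.1 = 81.611.
ΔQ = 27.2472 − 15.1 = 12.1472; wedge = 81.611 − 70.8 = 10.811.
Deadweight loss = ½ × 12.1472 × 10.811 = 65.66.

65.66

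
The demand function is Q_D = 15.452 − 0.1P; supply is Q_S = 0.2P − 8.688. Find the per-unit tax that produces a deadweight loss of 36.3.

33

In inverse form: demand P = 154.52 − 10Q, supply P = 43.44 + 5Q.
Competitive equilibrium: 154.52 − 10Q = 43.44 + 5Q → Q* = 7.4053, P* = 80.4667.
A tax t gives ΔQ = t/15 and wedge t, so DWL = t²/30.
t²/30 = 36.3 → t² = 1089 → t = 33.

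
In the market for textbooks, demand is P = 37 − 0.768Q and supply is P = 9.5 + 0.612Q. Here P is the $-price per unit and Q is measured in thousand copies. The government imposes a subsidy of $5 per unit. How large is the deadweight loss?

Competitive equilibrium: 37 − 0.768Q = 9.5 + 0.612Q → Q* = 19.9275, P* = 21.6957.
The subsidy lowers effective supply by 5: P = 4.5 + 0.612Q.
New quantity: 37 − 0.768Q = 4.5 + 0.612Q → Q' = 23.5507.
Overproduction ΔQ = 23.5507 − 19.9275 = 3.6232; wedge = subsidy = 5.
Welfare loss = ½ × 3.6232 × 5 = $9.06 thousand.

$9.06 thousand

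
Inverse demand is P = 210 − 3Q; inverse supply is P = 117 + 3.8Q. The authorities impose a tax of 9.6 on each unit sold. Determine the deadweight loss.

Competitive equilibrium: 210 − 3Q = 117 + 3.8Q → Q* = 13.6765, P* = 168.9706.
With the tax, the buyer price exceeds the seller price by 9.6: (210 − 3Q) − (117 + 3.8Q) = 9.6 → Q' = 12.2647.
ΔQ = 13.6765 − 12.2647 = 1.4118; the wedge equals the tax, 9.6.
The triangle = ½ × 1.4118 × 9.6 = 6.78.

6.78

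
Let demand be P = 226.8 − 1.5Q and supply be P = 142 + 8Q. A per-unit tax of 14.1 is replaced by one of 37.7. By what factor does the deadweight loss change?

7.149

Competitive equilibrium: 226.8 − 1.5Q = 142 + 8Q → Q* = 8.9263, P* = 213.4105.
For a per-unit tax t: ΔQ = t/9.5, so DWL = ½·t·(t/9.5) = t²/19.
At t = 14.1: DWL = 10.464. At t = 37.7: DWL = 74.805.
Ratio = (37.7/14.1)² = 7.149.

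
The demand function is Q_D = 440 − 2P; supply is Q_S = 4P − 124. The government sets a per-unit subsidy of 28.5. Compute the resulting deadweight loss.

In inverse form: demand P = 220 − 0.5Q, supply P = 31 + 0.25Q.
Competitive equilibrium: 220 − 0.5Q = 31 + 0.25Q → Q* = 252, P* = 94.
The subsidy lowers effective supply by 28.5: P = 2.5 + 0.25Q.
New quantity: 220 − 0.5Q = 2.5 + 0.25Q → Q' = 290.
Overproduction ΔQ = 290 − 252 = 38; wedge = subsidy = 28.5.
Deadweight loss = ½ × 38 × 28.5 = 541.50.

541.50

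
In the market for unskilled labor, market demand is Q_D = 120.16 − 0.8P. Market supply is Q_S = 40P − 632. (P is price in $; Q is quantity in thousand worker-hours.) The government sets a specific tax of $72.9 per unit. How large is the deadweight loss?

$2084.08 thousand

In inverse form: demand P = 150.2 − 1.25Q, supply P = 15.8 + 0.025Q.
Competitive equilibrium: 150.2 − 1.25Q = 15.8 + 0.025Q → Q* = 105.4118, P* = 18.4353.
With the tax, the buyer price exceeds the seller price by 72.9: (150.2 − 1.25Q) − (15.8 + 0.025Q) = 72.9 → Q' = 48.2353.
ΔQ = 105.4118 − 48.2353 = 57.1765; the wedge equals the tax, 72.9.
DWL = ½ × 57.1765 × 72.9 = $2084.08 thousand.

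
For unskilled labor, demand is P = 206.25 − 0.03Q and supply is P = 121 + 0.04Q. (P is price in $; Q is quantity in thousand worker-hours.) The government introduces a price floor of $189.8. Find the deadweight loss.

Competitive equilibrium: 206.25 − 0.03Q = 121 + 0.04Q → Q* = 1217.857143, P* = 169.714286.
At the floor P = 189.8, quantity demanded = (206.25 − 189.8)/0.03 = 548.333333.
Sellers' marginal cost at Q' = 548.333333: 121 + 0.04·548.333333 = 142.933333.
ΔQ = 1217.857143 − 548.333333 = 669.52381; wedge = 189.8 − 142.933333 = 46.866667.
Deadweight loss = ½ × 669.52381 × 46.866667 = $15689.17 thousand.

$15689.17 thousand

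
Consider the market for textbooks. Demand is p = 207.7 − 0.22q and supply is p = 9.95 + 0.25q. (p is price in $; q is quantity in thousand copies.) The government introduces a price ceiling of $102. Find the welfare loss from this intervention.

$648.82 thousand

Competitive equilibrium: 207.7 − 0.22q = 9.95 + 0.25q → q* = 420.7447, p* = 115.1362.
At the ceiling p = 102, quantity supplied = (102 − 9.95)/0.25 = 368.2.
Willingness to pay at q' = 368.2: 207.7 − 0.22·368.2 = 126.696.
Δq = 420.7447 − 368.2 = 52.5447; wedge = 126.696 − 102 = 24.696.
Welfare loss = ½ × 52.5447 × 24.696 = $648.82 thousand.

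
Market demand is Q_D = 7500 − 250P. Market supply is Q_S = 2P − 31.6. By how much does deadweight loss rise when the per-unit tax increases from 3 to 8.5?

62.75

In inverse form: demand P = 30 − 0.004Q, supply P = 15.8 + 0.5Q.
Competitive equilibrium: 30 − 0.004Q = 15.8 + 0.5Q → Q* = 28.1746, P* = 29.8873.
For a per-unit tax t: ΔQ = t/0.504, so DWL = ½·t·(t/0.504) = t²/1.008.
At t = 3: DWL = 8.929. At t = 8.5: DWL = 71.677.
Increase = 71.677 − 8.929 = 62.75.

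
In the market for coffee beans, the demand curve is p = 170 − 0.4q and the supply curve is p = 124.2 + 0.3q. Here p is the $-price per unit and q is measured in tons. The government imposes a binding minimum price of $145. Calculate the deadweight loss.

Competitive equilibrium: 170 − 0.4q = 124.2 + 0.3q → q* = 65.4286, p* = 143.8286.
At the floor p = 145, quantity demanded = (170 − 145)/0.4 = 62.5.
Sellers' marginal cost at q' = 62.5: 124.2 + 0.3·62.5 = 142.95.
Δq = 65.4286 − 62.5 = 2.9286; wedge = 145 − 142.95 = 2.05.
Welfare loss = ½ × 2.9286 × 2.05 = $3.

$3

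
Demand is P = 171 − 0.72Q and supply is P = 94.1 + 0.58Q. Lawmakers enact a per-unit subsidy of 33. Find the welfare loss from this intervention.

418.85

Competitive equilibrium: 171 − 0.72Q = 94.1 + 0.58Q → Q* = 59.1538, P* = 128.4092.
The subsidy lowers effective supply by 33: P = 61.1 + 0.58Q.
New quantity: 171 − 0.72Q = 61.1 + 0.58Q → Q' = 84.5385.
Overproduction ΔQ = 84.5385 − 59.1538 = 25.3847; wedge = subsidy = 33.
The triangle = ½ × 25.3847 × 33 = 418.85.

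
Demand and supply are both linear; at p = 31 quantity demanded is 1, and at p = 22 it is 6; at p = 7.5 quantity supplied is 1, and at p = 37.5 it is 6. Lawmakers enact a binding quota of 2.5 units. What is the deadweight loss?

Demand slope = (22 − 31)/(6 − 1) = −1.8, so p = 32.8 − 1.8q.
Supply slope = (37.5 − 7.5)/(6 − 1) = 6, so p = 1.5 + 6q.
Competitive equilibrium: 32.8 − 1.8q = 1.5 + 6q → q* = 4.0128, p* = 25.5769.
At q = 2.5: demand price = 32.8 − 1.8·2.5 = 28.3; supply price = 1.5 + 6·2.5 = 16.5.
Δq = 4.0128 − 2.5 = 1.5128; wedge = 28.3 − 16.5 = 11.8.
DWL = ½ × 1.5128 × 11.8 = 8.93.

8.93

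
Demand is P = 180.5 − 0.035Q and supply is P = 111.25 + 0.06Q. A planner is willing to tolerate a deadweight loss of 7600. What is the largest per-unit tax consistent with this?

Competitive equilibrium: 180.5 − 0.035Q = 111.25 + 0.06Q → Q* = 728.9474, P* = 154.9868.
A tax t gives ΔQ = t/0.095 and wedge t, so DWL = t²/0.19.
t²/0.19 = 7600 → t² = 1444 → t = 38.

38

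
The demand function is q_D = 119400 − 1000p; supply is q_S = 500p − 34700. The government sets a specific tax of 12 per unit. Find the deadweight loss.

24000

In inverse form: demand p = 119.4 − 0.001q, supply p = 69.4 + 0.002q.
Competitive equilibrium: 119.4 − 0.001q = 69.4 + 0.002q → q* = 16666.6667, p* = 102.7333.
With the tax, the buyer price exceeds the seller price by 12: (119.4 − 0.001q) − (69.4 + 0.002q) = 12 → q' = 12666.6667.
Δq = 16666.6667 − 12666.6667 = 4000; the wedge equals the tax, 12.
The triangle = ½ × 4000 × 12 = 24000.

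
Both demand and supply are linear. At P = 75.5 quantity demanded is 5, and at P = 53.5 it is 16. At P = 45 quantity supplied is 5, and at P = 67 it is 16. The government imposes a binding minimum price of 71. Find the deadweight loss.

Demand slope = (53.5 − 75.5)/(16 − 5) = −2, so P = 85.5 − 2Q.
Supply slope = (67 − 45)/(16 − 5) = 2, so P = 35 + 2Q.
Competitive equilibrium: 85.5 − 2Q = 35 + 2Q → Q* = 12.625, P* = 60.25.
At the floor P = 71, quantity demanded = (85.5 − 71)/2 = 7.25.
Sellers' marginal cost at Q' = 7.25: 35 + 2·7.25 = 49.5.
ΔQ = 12.625 − 7.25 = 5.375; wedge = 71 − 49.5 = 21.5.
DWL = ½ × 5.375 × 21.5 = 57.78.

57.78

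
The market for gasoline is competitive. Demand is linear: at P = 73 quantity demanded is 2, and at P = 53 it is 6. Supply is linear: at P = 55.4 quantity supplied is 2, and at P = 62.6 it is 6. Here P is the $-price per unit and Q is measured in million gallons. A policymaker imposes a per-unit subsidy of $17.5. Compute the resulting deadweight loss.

Demand slope = (53 − 73)/(6 − 2) = −5, so P = 83 − 5Q.
Supply slope = (62.6 − 55.4)/(6 − 2) = 1.8, so P = 51.8 + 1.8Q.
Competitive equilibrium: 83 − 5Q = 51.8 + 1.8Q → Q* = 4.5882, P* = 60.0588.
The subsidy lowers effective supply by 17.5: P = 34.3 + 1.8Q.
New quantity: 83 − 5Q = 34.3 + 1.8Q → Q' = 7.1618.
Overproduction ΔQ = 7.1618 − 4.5882 = 2.5736; wedge = subsidy = 17.5.
Welfare loss = ½ × 2.5736 × 17.5 = $22.52 million.

$22.52 million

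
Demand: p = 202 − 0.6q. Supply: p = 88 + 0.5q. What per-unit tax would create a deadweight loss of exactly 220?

Competitive equilibrium: 202 − 0.6q = 88 + 0.5q → q* = 103.6364, p* = 139.8182.
A tax t gives Δq = t/1.1 and wedge t, so DWL = t²/2.2.
t²/2.2 = 220 → t² = 484 → t = 22.

22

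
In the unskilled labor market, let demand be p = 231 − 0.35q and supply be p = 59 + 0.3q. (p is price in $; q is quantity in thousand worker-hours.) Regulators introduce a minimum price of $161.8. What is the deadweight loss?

$1454.62 thousand

Competitive equilibrium: 231 − 0.35q = 59 + 0.3q → q* = 264.6154, p* = 138.3846.
At the floor p = 161.8, quantity demanded = (231 − 161.8)/0.35 = 197.7143.
Sellers' marginal cost at q' = 197.7143: 59 + 0.3·197.7143 = 118.3143.
Δq = 264.6154 − 197.7143 = 66.9011; wedge = 161.8 − 118.3143 = 43.4857.
DWL = ½ × 66.9011 × 43.4857 = $1454.62 thousand.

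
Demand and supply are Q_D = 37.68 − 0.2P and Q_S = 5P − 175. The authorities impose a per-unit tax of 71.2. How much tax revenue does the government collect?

1125.51

In inverse form: demand P = 188.4 − 5Q, supply P = 35 + 0.2Q.
Competitive equilibrium: 188.4 − 5Q = 35 + 0.2Q → Q* = 29.5, P* = 40.9.
With the tax, the buyer price exceeds the seller price by 71.2: (188.4 − 5Q) − (35 + 0.2Q) = 71.2 → Q' = 15.8077.
Tax revenue = 71.2 × 15.8077 = 1125.51.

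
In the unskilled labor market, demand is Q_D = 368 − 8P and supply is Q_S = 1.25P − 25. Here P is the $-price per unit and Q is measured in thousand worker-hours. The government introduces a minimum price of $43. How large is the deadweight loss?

In inverse form: demand P = 46 − 0.125Q, supply P = 20 + 0.8Q.
Competitive equilibrium: 46 − 0.125Q = 20 + 0.8Q → Q* = 28.1081, P* = 42.4865.
At the floor P = 43, quantity demanded = (46 − 43)/0.125 = 24.
Sellers' marginal cost at Q' = 24: 20 + 0.8·24 = 39.2.
ΔQ = 28.1081 − 24 = 4.1081; wedge = 43 − 39.2 = 3.8.
Deadweight loss = ½ × 4.1081 × 3.8 = $7.81 thousand.

$7.81 thousand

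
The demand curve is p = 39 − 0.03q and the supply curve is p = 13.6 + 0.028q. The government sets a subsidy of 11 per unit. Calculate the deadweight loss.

Competitive equilibrium: 39 − 0.03q = 13.6 + 0.028q → q* = 437.931, p* = 25.8621.
The subsidy lowers effective supply by 11: p = 2.6 + 0.028q.
New quantity: 39 − 0.03q = 2.6 + 0.028q → q' = 627.5862.
Overproduction Δq = 627.5862 − 437.931 = 189.6552; wedge = subsidy = 11.
Deadweight loss = ½ × 189.6552 × 11 = 1043.10.

1043.10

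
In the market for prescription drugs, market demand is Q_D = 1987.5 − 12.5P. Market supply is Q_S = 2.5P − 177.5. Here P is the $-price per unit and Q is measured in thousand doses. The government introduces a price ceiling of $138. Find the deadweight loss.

$60.17 thousand

In inverse form: demand P = 159 − 0.08Q, supply P = 71 + 0.4Q.
Competitive equilibrium: 159 − 0.08Q = 71 + 0.4Q → Q* = 183.3333, P* = 144.3333.
At the ceiling P = 138, quantity supplied = (138 − 71)/0.4 = 167.5.
Willingness to pay at Q' = 167.5: 159 − 0.08·167.5 = 145.6.
ΔQ = 183.3333 − 167.5 = 15.8333; wedge = 145.6 − 138 = 7.6.
The triangle = ½ × 15.8333 × 7.6 = $60.17 thousand.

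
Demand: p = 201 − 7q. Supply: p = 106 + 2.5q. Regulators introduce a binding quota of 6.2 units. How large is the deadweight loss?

68.59

Competitive equilibrium: 201 − 7q = 106 + 2.5q → q* = 10, p* = 131.
At q = 6.2: demand price = 201 − 7·6.2 = 157.6; supply price = 106 + 2.5·6.2 = 121.5.
Δq = 10 − 6.2 = 3.8; wedge = 157.6 − 121.5 = 36.1.
The triangle = ½ × 3.8 × 36.1 = 68.59.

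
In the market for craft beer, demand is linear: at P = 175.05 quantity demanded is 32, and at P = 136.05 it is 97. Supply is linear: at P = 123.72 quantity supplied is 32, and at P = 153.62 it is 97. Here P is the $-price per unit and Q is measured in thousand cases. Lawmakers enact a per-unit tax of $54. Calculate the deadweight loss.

Demand slope = (136.05 − 175.05)/(97 − 32) = −0.6, so P = 194.25 − 0.6Q.
Supply slope = (153.62 − 123.72)/(97 − 32) = 0.46, so P = 109 + 0.46Q.
Competitive equilibrium: 194.25 − 0.6Q = 109 + 0.46Q → Q* = 80.4245, P* = 145.9953.
With the tax, the buyer price exceeds the seller price by 54: (194.25 − 0.6Q) − (109 + 0.46Q) = 54 → Q' = 29.4811.
ΔQ = 80.4245 − 29.4811 = 50.9434; the wedge equals the tax, 54.
Deadweight loss = ½ × 50.9434 × 54 = $1375.47 thousand.

$1375.47 thousand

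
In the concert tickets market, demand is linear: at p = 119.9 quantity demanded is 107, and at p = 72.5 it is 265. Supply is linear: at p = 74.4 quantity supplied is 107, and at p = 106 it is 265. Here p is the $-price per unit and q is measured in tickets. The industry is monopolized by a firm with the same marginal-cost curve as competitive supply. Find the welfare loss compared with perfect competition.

$1378.27

Demand slope = (72.5 − 119.9)/(265 − 107) = −0.3, so p = 152 − 0.3q.
Supply slope = (106 − 74.4)/(265 − 107) = 0.2, so p = 53 + 0.2q.
Competitive equilibrium: 152 − 0.3q = 53 + 0.2q → q* = 198, p* = 92.6.
Marginal revenue: MR = 152 − 0.6q. Set MR = MC: 152 − 0.6q = 53 + 0.2q → q_m = 123.75.
Price p_m = 152 − 0.3·123.75 = 114.875; MC(q_m) = 53 + 0.2·123.75 = 77.75.
Competitive q* = 198, so Δq = 74.25; wedge = 114.875 − 77.75 = 37.125.
Deadweight loss = ½ × 74.25 × 37.125 = $1378.27.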